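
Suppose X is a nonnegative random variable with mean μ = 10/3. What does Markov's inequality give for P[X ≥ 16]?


μ = E[X] = 10/3, a = 16.
Markov: P[X ≥ 16] ≤ μ/a = (10/3)/16 = 5/24.
Numerically: ≈ 0.20833.
(Since a = 16 > μ = 3.33333, the bound 5/24 is < 1 and informative.)

P[X ≥ 16] ≤ 5/24 ≈ 0.20833.


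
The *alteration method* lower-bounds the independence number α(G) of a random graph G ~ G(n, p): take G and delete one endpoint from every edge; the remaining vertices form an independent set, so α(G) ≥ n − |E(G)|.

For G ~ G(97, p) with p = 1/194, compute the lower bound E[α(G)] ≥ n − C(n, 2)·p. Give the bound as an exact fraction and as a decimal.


E[|E(G)|] = C(97, 2)·p = 4656 · (1/194) = 24.
E[α(G)] ≥ n − E[|E(G)|] = 97 − 24 = 73.
Numerically: ≈ 73.000.
(This is only a lower bound; the true E[α(G)] may be larger.)

E[α(G)] ≥ 73 ≈ 73.000.


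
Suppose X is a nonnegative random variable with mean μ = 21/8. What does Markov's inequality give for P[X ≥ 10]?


μ = E[X] = 21/8, a = 10.
Markov: P[X ≥ 10] ≤ μ/a = (21/8)/10 = 21/80.
Numerically: ≈ 0.262500.
(Since a = 10 > μ = 2.625000, the bound 21/80 is < 1 and informative.)

P[X ≥ 10] ≤ 21/80 ≈ 0.262500.


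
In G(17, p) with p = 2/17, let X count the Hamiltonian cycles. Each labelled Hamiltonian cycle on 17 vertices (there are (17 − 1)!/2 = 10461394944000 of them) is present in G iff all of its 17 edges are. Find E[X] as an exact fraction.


K_17 has (17 − 1)!/2 = 10461394944000 labelled Hamiltonian cycles.
For each such Hamiltonian cycle H, let X_H = 1 if all 17 edges of H are present in G. Then P[X_H = 1] = p^{17} = (2/17)^{17} = 131072/827240261886336764177.
By linearity: E[X] = Σ_H E[X_H] = 10461394944000 · p^{17} = 10461394944000 · 131072/827240261886336764177 = 1371195958099968000/827240261886336764177.
Numerically: E[X] ≈ 0.0016576.

E[X] = 10461394944000 · (2/17)^{17} = 1371195958099968000/827240261886336764177 ≈ 0.0016576.


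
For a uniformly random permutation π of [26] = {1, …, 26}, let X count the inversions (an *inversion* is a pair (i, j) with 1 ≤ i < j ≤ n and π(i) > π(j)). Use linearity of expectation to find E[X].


Write X = Σ X_I over the C(26, 2) = 325 pairs i < j, with X_I the indicator of one inversion.
There are 325 indicators.
For each fixed pair i < j, the values π(i) and π(j) are two distinct elements of {1, …, 26} in uniformly random order; by symmetry P[π(i) > π(j)] = 1/2.
By linearity: E[X] = 325 · (1/2) = C(26, 2) · (1/2) = 325/2 = 325/2 ≈ 162.500000.

E[X] = 325/2 = 162.500000.


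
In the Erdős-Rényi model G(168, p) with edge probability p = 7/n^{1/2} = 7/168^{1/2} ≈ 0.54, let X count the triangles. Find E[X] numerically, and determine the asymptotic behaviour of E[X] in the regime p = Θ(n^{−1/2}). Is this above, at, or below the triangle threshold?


Number of potential triangles: C(168, 3) = 776216.
Each occurs with probability p³ ≈ (0.54)³ ≈ 1.57518e-01.
By linearity: E[X] = C(168, 3)·p³ ≈ 776216 · 1.57518e-01 ≈ 122267.994.
Since α = 1/2 < 1, p = c/n^{1/2} ≫ 1/n is above the triangle threshold p ~ 1/n. Asymptotically E[X] ~ (c³/6)·n^{3(1−α)} = (7³/6)·n^{1.5} → ∞; triangles are abundant w.h.p.

E[X] ≈ 122267.994; in regime p = Θ(1/n^{1/2}) E[X] diverges (above the triangle threshold p ~ 1/n).


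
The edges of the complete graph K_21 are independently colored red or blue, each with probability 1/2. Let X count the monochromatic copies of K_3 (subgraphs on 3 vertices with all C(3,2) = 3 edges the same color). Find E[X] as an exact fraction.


Let X = Σ_S X_S over the C(21, 3) = 1330 subsets S of size 3, where X_S = 1 if the K_3 on S is monochromatic.
For a fixed S, the K_3 on S has C(3, 2) = 3 edges. P[all 3 edges red] = (1/2)^3, and likewise for blue, so P[monochromatic] = 2·(1/2)^3 = 2^{1 − 3} = 1/4.
By linearity of expectation: E[X] = C(21, 3) · 2^{1 − 3} = 1330 · 1/4 = 665/2.
Numerically: E[X] ≈ 332.5000.

E[X] = C(21,3)·2^(1−C(3,2)) = 665/2 ≈ 332.5000.


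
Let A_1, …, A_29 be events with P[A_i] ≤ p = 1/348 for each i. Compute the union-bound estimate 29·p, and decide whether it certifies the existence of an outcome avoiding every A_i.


Union bound: P[∪_{i=1}^{29} A_i] ≤ Σ_i P[A_i] ≤ 29·p = 29·(1/348) = 1/12.
Numerically: 1/12 ≈ 0.0833.
Is 1/12 < 1? YES.
Since P[∪ A_i] ≤ 1/12 < 1, the complement has P[∩ A_i^c] ≥ 1 − 1/12 = 11/12 > 0, so some outcome avoids every A_i.

29·p = 1/12 ≈ 0.0833; existence CERTIFIED by the union bound.


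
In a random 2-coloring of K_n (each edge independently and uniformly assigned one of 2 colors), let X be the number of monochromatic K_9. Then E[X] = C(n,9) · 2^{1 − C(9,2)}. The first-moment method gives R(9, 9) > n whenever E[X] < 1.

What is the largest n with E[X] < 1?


We need C(n, 9) · 2^{1 − 36} < 1, i.e. C(n, 9) < 2^{36 − 1} = 34359738368.
Check values of n near the boundary:
  n = 63: C(63, 9) = 23667689815; 23667689815 < 34359738368? YES
  n = 64: C(64, 9) = 27540584512; 27540584512 < 34359738368? YES
  n = 65: C(65, 9) = 31966749880; 31966749880 < 34359738368? YES
  n = 66: C(66, 9) = 37014131440; 37014131440 < 34359738368? NO
  n = 67: C(67, 9) = 42757703560; 42757703560 < 34359738368? NO
The largest n with C(n, 9) < 34359738368 is n = 65 (where E[X] = 3995843735/4294967296 ≈ 0.9303549). Hence R(9, 9) > 65, i.e. R(9, 9) ≥ 66.

Largest n = 65; hence R(9, 9) > 65.


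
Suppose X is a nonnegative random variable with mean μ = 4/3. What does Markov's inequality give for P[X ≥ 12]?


μ = E[X] = 4/3, a = 12.
Markov: P[X ≥ 12] ≤ μ/a = (4/3)/12 = 1/9.
Numerically: ≈ 0.11111.
(Since a = 12 > μ = 1.33333, the bound 1/9 is < 1 and informative.)

P[X ≥ 12] ≤ 1/9 ≈ 0.11111.


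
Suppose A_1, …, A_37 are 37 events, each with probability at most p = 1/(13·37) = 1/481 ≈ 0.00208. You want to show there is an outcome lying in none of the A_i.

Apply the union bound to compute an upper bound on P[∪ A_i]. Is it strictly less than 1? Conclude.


Union bound: P[∪_{i=1}^{37} A_i] ≤ Σ_i P[A_i] ≤ 37·p = 37·(1/481) = 1/13.
Numerically: 1/13 ≈ 0.07692.
Is 1/13 < 1? YES.
Since P[∪ A_i] ≤ 1/13 < 1, the complement has P[∩ A_i^c] ≥ 1 − 1/13 = 12/13 > 0, so some outcome avoids every A_i.

37·p = 1/13 ≈ 0.07692; existence CERTIFIED by the union bound.


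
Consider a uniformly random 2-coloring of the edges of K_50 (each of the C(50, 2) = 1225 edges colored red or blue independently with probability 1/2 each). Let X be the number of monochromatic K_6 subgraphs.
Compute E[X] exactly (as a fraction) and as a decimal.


Let X = Σ_S X_S over the C(50, 6) = 15890700 subsets S of size 6, where X_S = 1 if the K_6 on S is monochromatic.
For a fixed S, the K_6 on S has C(6, 2) = 15 edges. P[all 15 edges red] = (1/2)^15, and likewise for blue, so P[monochromatic] = 2·(1/2)^15 = 2^{1 − 15} = 1/16384.
By linearity of expectation: E[X] = C(50, 6) · 2^{1 − 15} = 15890700 · 1/16384 = 3972675/4096.
Numerically: E[X] ≈ 969.891.

E[X] = C(50,6)·2^(1−C(6,2)) = 3972675/4096 ≈ 969.891.


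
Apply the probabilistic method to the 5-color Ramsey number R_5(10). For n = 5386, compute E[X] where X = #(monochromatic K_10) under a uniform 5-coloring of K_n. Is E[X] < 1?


E[X] = C(5386, 10) · 5^{1 − 45} = 5613966214234562222231428510561 · 5^{−44} = 5613966214234562222231428510561/5684341886080801486968994140625.
As a reduced fraction: E[X] = 5613966214234562222231428510561/5684341886080801486968994140625 ≈ 0.988.
Is E[X] < 1? YES.
Since E[X] < 1, there exists a 5-coloring of K_{5386} with no monochromatic K_10; hence R_5(10) > 5386.

E[X] = 5613966214234562222231428510561/5684341886080801486968994140625 ≈ 0.988; E[X] < 1, so R_5(10) > 5386.


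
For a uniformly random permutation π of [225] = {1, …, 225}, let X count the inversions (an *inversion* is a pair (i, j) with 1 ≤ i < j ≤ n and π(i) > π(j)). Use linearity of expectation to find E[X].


Write X = Σ X_I over the C(225, 2) = 25200 pairs i < j, with X_I the indicator of one inversion.
There are 25200 indicators.
For each fixed pair i < j, the values π(i) and π(j) are two distinct elements of {1, …, 225} in uniformly random order; by symmetry P[π(i) > π(j)] = 1/2.
By linearity: E[X] = 25200 · (1/2) = C(225, 2) · (1/2) = 25200/2 = 12600 ≈ 12600.00000.

E[X] = 12600 = 12600.00000.


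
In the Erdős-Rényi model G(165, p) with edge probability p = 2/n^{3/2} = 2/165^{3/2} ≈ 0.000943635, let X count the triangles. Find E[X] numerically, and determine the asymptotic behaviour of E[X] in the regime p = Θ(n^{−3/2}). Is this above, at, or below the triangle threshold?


Number of potential triangles: C(165, 3) = 735130.
Each occurs with probability p³ ≈ (0.000943635)³ ≈ 8.40257191e-10.
By linearity: E[X] = C(165, 3)·p³ ≈ 735130 · 8.40257191e-10 ≈ 0.000618.
Since α = 3/2 > 1, p = c/n^{3/2} = o(1/n) is below the triangle threshold p ~ 1/n. Asymptotically E[X] ~ (c³/6)·n^{3(1−α)} = (2³/6)·n^{-1.5} → 0, so by Markov's inequality G has no triangles w.h.p.

E[X] ≈ 0.000618; in regime p = Θ(1/n^{3/2}) E[X] tends to 0 (below the triangle threshold p ~ 1/n).


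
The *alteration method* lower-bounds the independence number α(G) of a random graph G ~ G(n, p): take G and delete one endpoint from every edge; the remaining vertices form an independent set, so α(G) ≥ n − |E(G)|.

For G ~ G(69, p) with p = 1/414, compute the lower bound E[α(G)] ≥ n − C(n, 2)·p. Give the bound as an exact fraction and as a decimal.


E[|E(G)|] = C(69, 2)·p = 2346 · (1/414) = 17/3.
E[α(G)] ≥ n − E[|E(G)|] = 69 − 17/3 = 190/3.
Numerically: ≈ 63.333.
(This is only a lower bound; the true E[α(G)] may be larger.)

E[α(G)] ≥ 190/3 ≈ 63.333.


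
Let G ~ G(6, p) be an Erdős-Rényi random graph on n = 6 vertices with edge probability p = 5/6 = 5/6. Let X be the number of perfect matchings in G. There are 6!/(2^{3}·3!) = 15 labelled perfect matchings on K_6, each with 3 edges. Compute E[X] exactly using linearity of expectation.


K_6 has 6!/(2^{3}·3!) = 15 labelled perfect matchings.
For each such perfect matching H, let X_H = 1 if all 3 edges of H are present in G. Then P[X_H = 1] = p^{3} = (5/6)^{3} = 125/216.
By linearity of expectation: E[X] = Σ_H E[X_H] = 15 · p^{3} = 15 · 125/216 = 625/72.
Numerically: E[X] ≈ 8.6806.

E[X] = 15 · (5/6)^{3} = 625/72 ≈ 8.6806.


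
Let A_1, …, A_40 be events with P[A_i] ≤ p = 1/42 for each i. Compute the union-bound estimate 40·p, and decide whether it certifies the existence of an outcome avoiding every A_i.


Union bound: P[∪_{i=1}^{40} A_i] ≤ Σ_i P[A_i] ≤ 40·p = 40·(1/42) = 20/21.
Numerically: 20/21 ≈ 0.9524.
Is 20/21 < 1? YES.
Since P[∪ A_i] ≤ 20/21 < 1, the complement has P[∩ A_i^c] ≥ 1 − 20/21 = 1/21 > 0, so some outcome avoids every A_i.

40·p = 20/21 ≈ 0.9524; existence CERTIFIED by the union bound.


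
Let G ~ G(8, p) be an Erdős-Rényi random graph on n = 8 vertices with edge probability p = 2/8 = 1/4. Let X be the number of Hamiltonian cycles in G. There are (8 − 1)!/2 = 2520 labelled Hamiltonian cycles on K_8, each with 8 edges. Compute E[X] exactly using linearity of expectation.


K_8 has (8 − 1)!/2 = 2520 labelled Hamiltonian cycles.
For each such Hamiltonian cycle H, let X_H = 1 if all 8 edges of H are present in G. Then P[X_H = 1] = p^{8} = (1/4)^{8} = 1/65536.
By linearity: E[X] = Σ_H E[X_H] = 2520 · p^{8} = 2520 · 1/65536 = 315/8192.
Numerically: E[X] ≈ 0.0384521.

E[X] = 2520 · (1/4)^{8} = 315/8192 ≈ 0.0384521.


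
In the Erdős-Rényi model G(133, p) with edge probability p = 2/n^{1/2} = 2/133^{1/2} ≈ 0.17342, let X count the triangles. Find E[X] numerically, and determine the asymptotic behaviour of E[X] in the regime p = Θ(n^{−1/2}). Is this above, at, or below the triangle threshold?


Number of potential triangles: C(133, 3) = 383306.
Each occurs with probability p³ ≈ (0.17342)³ ≈ 5.2156991e-03.
By linearity: E[X] = C(133, 3)·p³ ≈ 383306 · 5.2156991e-03 ≈ 1999.20875.
Since α = 1/2 < 1, p = c/n^{1/2} ≫ 1/n is above the triangle threshold p ~ 1/n. Asymptotically E[X] ~ (c³/6)·n^{3(1−α)} = (2³/6)·n^{1.5} → ∞; triangles are abundant w.h.p.

E[X] ≈ 1999.20875; in regime p = Θ(1/n^{1/2}) E[X] diverges (above the triangle threshold p ~ 1/n).


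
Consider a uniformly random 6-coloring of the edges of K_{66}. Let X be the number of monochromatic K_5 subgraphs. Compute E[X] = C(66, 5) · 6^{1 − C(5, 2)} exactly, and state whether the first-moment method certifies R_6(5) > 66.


E[X] = C(66, 5) · 6^{1 − 10} = 8936928 · 6^{−9} = 8936928/10077696.
As a reduced fraction: E[X] = 31031/34992 ≈ 0.8868027.
Is E[X] < 1? YES.
Since E[X] < 1, there exists a 6-coloring of K_{66} with no monochromatic K_5; hence R_6(5) > 66.

E[X] = 31031/34992 ≈ 0.8868027; E[X] < 1, so R_6(5) > 66.


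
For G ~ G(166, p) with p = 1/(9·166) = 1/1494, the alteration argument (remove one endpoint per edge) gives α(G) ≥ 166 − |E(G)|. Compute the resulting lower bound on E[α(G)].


E[|E(G)|] = C(166, 2)·p = 13695 · (1/1494) = 55/6.
E[α(G)] ≥ n − E[|E(G)|] = 166 − 55/6 = 941/6.
Numerically: ≈ 156.83333.
(This is only a lower bound; the true E[α(G)] may be larger.)

E[α(G)] ≥ 941/6 ≈ 156.83333.


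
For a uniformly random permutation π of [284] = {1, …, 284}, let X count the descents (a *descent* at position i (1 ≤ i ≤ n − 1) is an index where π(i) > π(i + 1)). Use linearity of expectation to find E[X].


Write X = Σ X_I over i = 1, …, 283, with X_I the indicator of one descent.
There are 283 indicators.
For each fixed i, the pair (π(i), π(i+1)) is a uniformly random ordered pair of distinct values from {1, …, 284}; by symmetry P[π(i) > π(i+1)] = 1/2.
By linearity: E[X] = 283 · (1/2) = (284 − 1) · (1/2) = 283/2 ≈ 141.500000.

E[X] = 283/2 = 141.500000.


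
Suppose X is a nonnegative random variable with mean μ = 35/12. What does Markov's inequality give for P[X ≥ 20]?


μ = E[X] = 35/12, a = 20.
Markov: P[X ≥ 20] ≤ μ/a = (35/12)/20 = 7/48.
Numerically: ≈ 0.14583.
(Since a = 20 > μ = 2.91667, the bound 7/48 is < 1 and informative.)

P[X ≥ 20] ≤ 7/48 ≈ 0.14583.


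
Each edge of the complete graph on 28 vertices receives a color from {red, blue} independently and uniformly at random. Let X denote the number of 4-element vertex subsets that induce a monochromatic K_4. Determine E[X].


Let X = Σ_S X_S over the C(28, 4) = 20475 subsets S of size 4, where X_S = 1 if the K_4 on S is monochromatic.
For a fixed S, the K_4 on S has C(4, 2) = 6 edges. P[all 6 edges red] = (1/2)^6, and likewise for blue, so P[monochromatic] = 2·(1/2)^6 = 2^{1 − 6} = 1/32.
By linearity: E[X] = C(28, 4) · 2^{1 − 6} = 20475 · 1/32 = 20475/32.
Numerically: E[X] ≈ 639.8438.

E[X] = C(28,4)·2^(1−C(4,2)) = 20475/32 ≈ 639.8438.


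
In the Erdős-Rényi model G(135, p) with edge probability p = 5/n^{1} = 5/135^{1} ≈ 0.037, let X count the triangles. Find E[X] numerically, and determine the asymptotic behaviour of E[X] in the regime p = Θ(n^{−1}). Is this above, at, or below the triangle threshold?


Number of potential triangles: C(135, 3) = 400995.
Each occurs with probability p³ ≈ (0.037)³ ≈ 5.08053e-05.
By linearity: E[X] = C(135, 3)·p³ ≈ 400995 · 5.08053e-05 ≈ 20.373.
Here α = 1, so p = 5/n is exactly at the triangle threshold p ~ 1/n. Asymptotically E[X] → c³/6 = 5³/6 = 125/6 ≈ 20.833, a bounded constant. In this regime the triangle count is asymptotically Poisson(c³/6).

E[X] ≈ 20.373; in regime p = Θ(1/n^{1}) E[X] stays bounded (at the triangle threshold p ~ 1/n).


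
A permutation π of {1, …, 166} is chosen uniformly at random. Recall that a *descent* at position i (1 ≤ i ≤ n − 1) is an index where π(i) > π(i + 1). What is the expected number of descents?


Write X = Σ X_I over i = 1, …, 165, with X_I the indicator of one descent.
There are 165 indicators.
For each fixed i, the pair (π(i), π(i+1)) is a uniformly random ordered pair of distinct values from {1, …, 166}; by symmetry P[π(i) > π(i+1)] = 1/2.
By linearity: E[X] = 165 · (1/2) = (166 − 1) · (1/2) = 165/2 ≈ 82.500000.

E[X] = 165/2 = 82.500000.


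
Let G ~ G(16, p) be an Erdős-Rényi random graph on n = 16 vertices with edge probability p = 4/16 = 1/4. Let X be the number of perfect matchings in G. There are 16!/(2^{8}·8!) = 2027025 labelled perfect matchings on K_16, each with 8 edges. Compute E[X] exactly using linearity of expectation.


K_16 has 16!/(2^{8}·8!) = 2027025 labelled perfect matchings.
For each such perfect matching H, let X_H = 1 if all 8 edges of H are present in G. Then P[X_H = 1] = p^{8} = (1/4)^{8} = 1/65536.
Summing the indicators: E[X] = Σ_H E[X_H] = 2027025 · p^{8} = 2027025 · 1/65536 = 2027025/65536.
Numerically: E[X] ≈ 30.93.

E[X] = 2027025 · (1/4)^{8} = 2027025/65536 ≈ 30.93.


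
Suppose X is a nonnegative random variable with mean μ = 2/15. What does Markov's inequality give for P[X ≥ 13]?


μ = E[X] = 2/15, a = 13.
Markov: P[X ≥ 13] ≤ μ/a = (2/15)/13 = 2/195.
Numerically: ≈ 0.0103.
(Since a = 13 > μ = 0.1333, the bound 2/195 is < 1 and informative.)

P[X ≥ 13] ≤ 2/195 ≈ 0.0103.


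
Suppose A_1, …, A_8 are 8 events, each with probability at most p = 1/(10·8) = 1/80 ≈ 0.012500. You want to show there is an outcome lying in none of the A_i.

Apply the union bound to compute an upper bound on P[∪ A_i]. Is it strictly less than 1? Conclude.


Union bound: P[∪_{i=1}^{8} A_i] ≤ Σ_i P[A_i] ≤ 8·p = 8·(1/80) = 1/10.
Numerically: 1/10 ≈ 0.100000.
Is 1/10 < 1? YES.
Since P[∪ A_i] ≤ 1/10 < 1, the complement has P[∩ A_i^c] ≥ 1 − 1/10 = 9/10 > 0, so some outcome avoids every A_i.

8·p = 1/10 ≈ 0.100000; existence CERTIFIED by the union bound.


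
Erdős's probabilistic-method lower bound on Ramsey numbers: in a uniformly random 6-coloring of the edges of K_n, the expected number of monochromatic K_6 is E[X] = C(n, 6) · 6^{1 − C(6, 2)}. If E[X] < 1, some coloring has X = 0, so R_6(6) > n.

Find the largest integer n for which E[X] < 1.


We need C(n, 6) · 6^{1 − 15} < 1, i.e. C(n, 6) < 6^{15 − 1} = 78364164096.
Check values of n near the boundary:
  n = 192: C(192, 6) = 64300886496; 64300886496 < 78364164096? YES
  n = 193: C(193, 6) = 66364016544; 66364016544 < 78364164096? YES
  n = 194: C(194, 6) = 68482017072; 68482017072 < 78364164096? YES
  n = 195: C(195, 6) = 70656049360; 70656049360 < 78364164096? YES
  n = 196: C(196, 6) = 72887293024; 72887293024 < 78364164096? YES
  n = 197: C(197, 6) = 75176946208; 75176946208 < 78364164096? YES
  n = 198: C(198, 6) = 77526225777; 77526225777 < 78364164096? YES
  n = 199: C(199, 6) = 79936367511; 79936367511 < 78364164096? NO
  n = 200: C(200, 6) = 82408626300; 82408626300 < 78364164096? NO
  n = 201: C(201, 6) = 84944276340; 84944276340 < 78364164096? NO
The largest n with C(n, 6) < 78364164096 is n = 198 (where E[X] = 25842075259/26121388032 ≈ 0.989307). Hence R_6(6) > 198, i.e. R_6(6) ≥ 199.

Largest n = 198; hence R_6(6) > 198.


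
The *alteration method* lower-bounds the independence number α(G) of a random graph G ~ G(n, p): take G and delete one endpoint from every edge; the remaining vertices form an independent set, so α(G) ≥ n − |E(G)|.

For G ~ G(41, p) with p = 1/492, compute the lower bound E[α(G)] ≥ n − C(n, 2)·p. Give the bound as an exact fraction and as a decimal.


E[|E(G)|] = C(41, 2)·p = 820 · (1/492) = 5/3.
E[α(G)] ≥ n − E[|E(G)|] = 41 − 5/3 = 118/3.
Numerically: ≈ 39.33333.
(This is only a lower bound; the true E[α(G)] may be larger.)

E[α(G)] ≥ 118/3 ≈ 39.33333.


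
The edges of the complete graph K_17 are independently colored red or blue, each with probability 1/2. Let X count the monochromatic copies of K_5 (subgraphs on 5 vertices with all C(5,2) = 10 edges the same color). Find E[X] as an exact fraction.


Let X = Σ_S X_S over the C(17, 5) = 6188 subsets S of size 5, where X_S = 1 if the K_5 on S is monochromatic.
For a fixed S, the K_5 on S has C(5, 2) = 10 edges. P[all 10 edges red] = (1/2)^10, and likewise for blue, so P[monochromatic] = 2·(1/2)^10 = 2^{1 − 10} = 1/512.
Summing: E[X] = C(17, 5) · 2^{1 − 10} = 6188 · 1/512 = 1547/128.
Numerically: E[X] ≈ 12.086.

E[X] = C(17,5)·2^(1−C(5,2)) = 1547/128 ≈ 12.086.


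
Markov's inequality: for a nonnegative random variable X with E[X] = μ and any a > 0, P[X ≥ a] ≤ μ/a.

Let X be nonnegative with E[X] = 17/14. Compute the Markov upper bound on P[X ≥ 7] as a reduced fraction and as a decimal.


μ = E[X] = 17/14, a = 7.
Markov: P[X ≥ 7] ≤ μ/a = (17/14)/7 = 17/98.
Numerically: ≈ 0.17347.
(Since a = 7 > μ = 1.21429, the bound 17/98 is < 1 and informative.)

P[X ≥ 7] ≤ 17/98 ≈ 0.17347.


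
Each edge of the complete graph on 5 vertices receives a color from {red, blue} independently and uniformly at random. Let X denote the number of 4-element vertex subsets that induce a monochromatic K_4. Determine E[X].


Let X = Σ_S X_S over the C(5, 4) = 5 subsets S of size 4, where X_S = 1 if the K_4 on S is monochromatic.
For a fixed S, the K_4 on S has C(4, 2) = 6 edges. P[all 6 edges red] = (1/2)^6, and likewise for blue, so P[monochromatic] = 2·(1/2)^6 = 2^{1 − 6} = 1/32.
Summing: E[X] = C(5, 4) · 2^{1 − 6} = 5 · 1/32 = 5/32.
Numerically: E[X] ≈ 0.156250.

E[X] = C(5,4)·2^(1−C(4,2)) = 5/32 ≈ 0.156250.


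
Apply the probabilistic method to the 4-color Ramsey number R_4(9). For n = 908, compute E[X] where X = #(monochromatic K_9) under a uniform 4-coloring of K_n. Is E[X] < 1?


E[X] = C(908, 9) · 4^{1 − 36} = 1111058428637338083100 · 4^{−35} = 1111058428637338083100/1180591620717411303424.
As a reduced fraction: E[X] = 277764607159334520775/295147905179352825856 ≈ 0.9411.
Is E[X] < 1? YES.
Since E[X] < 1, there exists a 4-coloring of K_{908} with no monochromatic K_9; hence R_4(9) > 908.

E[X] = 277764607159334520775/295147905179352825856 ≈ 0.9411; E[X] < 1, so R_4(9) > 908.


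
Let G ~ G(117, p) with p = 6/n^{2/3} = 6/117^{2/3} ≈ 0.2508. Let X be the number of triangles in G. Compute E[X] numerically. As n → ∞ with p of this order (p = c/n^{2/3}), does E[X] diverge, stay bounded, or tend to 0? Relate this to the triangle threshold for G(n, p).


Number of potential triangles: C(117, 3) = 260130.
Each occurs with probability p³ ≈ (0.2508)³ ≈ 1.577909e-02.
By linearity: E[X] = C(117, 3)·p³ ≈ 260130 · 1.577909e-02 ≈ 4104.6154.
Since α = 2/3 < 1, p = c/n^{2/3} ≫ 1/n is above the triangle threshold p ~ 1/n. Asymptotically E[X] ~ (c³/6)·n^{3(1−α)} = (6³/6)·n^{1} → ∞; triangles are abundant w.h.p.

E[X] ≈ 4104.6154; in regime p = Θ(1/n^{2/3}) E[X] diverges (above the triangle threshold p ~ 1/n).


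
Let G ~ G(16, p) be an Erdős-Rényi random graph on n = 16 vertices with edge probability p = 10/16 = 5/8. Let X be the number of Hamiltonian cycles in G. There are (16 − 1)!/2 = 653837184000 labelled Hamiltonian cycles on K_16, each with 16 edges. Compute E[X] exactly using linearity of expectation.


K_16 has (16 − 1)!/2 = 653837184000 labelled Hamiltonian cycles.
For each such Hamiltonian cycle H, let X_H = 1 if all 16 edges of H are present in G. Then P[X_H = 1] = p^{16} = (5/8)^{16} = 152587890625/281474976710656.
By linearity of expectation: E[X] = Σ_H E[X_H] = 653837184000 · p^{16} = 653837184000 · 152587890625/281474976710656 = 97429332733154296875/274877906944.
Numerically: E[X] ≈ 3.544e+08.

E[X] = 653837184000 · (5/8)^{16} = 97429332733154296875/274877906944 ≈ 3.544e+08.


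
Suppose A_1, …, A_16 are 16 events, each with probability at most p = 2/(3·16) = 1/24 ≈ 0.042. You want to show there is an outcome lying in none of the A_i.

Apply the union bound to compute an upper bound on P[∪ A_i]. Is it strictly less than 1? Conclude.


Union bound: P[∪_{i=1}^{16} A_i] ≤ Σ_i P[A_i] ≤ 16·p = 16·(1/24) = 2/3.
Numerically: 2/3 ≈ 0.667.
Is 2/3 < 1? YES.
Since P[∪ A_i] ≤ 2/3 < 1, the complement has P[∩ A_i^c] ≥ 1 − 2/3 = 1/3 > 0, so some outcome avoids every A_i.

16·p = 2/3 ≈ 0.667; existence CERTIFIED by the union bound.


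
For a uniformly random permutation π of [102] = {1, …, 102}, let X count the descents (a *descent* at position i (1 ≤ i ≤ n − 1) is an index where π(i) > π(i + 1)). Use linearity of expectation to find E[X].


Write X = Σ X_I over i = 1, …, 101, with X_I the indicator of one descent.
There are 101 indicators.
For each fixed i, the pair (π(i), π(i+1)) is a uniformly random ordered pair of distinct values from {1, …, 102}; by symmetry P[π(i) > π(i+1)] = 1/2.
By linearity: E[X] = 101 · (1/2) = (102 − 1) · (1/2) = 101/2 ≈ 50.50000.

E[X] = 101/2 = 50.50000.


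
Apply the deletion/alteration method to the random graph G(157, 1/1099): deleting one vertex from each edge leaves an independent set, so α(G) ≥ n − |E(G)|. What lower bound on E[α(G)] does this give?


E[|E(G)|] = C(157, 2)·p = 12246 · (1/1099) = 78/7.
E[α(G)] ≥ n − E[|E(G)|] = 157 − 78/7 = 1021/7.
Numerically: ≈ 145.857.
(This is only a lower bound; the true E[α(G)] may be larger.)

E[α(G)] ≥ 1021/7 ≈ 145.857.


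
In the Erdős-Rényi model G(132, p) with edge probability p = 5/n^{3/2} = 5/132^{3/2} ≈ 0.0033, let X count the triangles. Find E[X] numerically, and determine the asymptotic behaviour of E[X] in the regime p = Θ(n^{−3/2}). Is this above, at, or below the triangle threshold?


Number of potential triangles: C(132, 3) = 374660.
Each occurs with probability p³ ≈ (0.0033)³ ≈ 3.58366e-08.
By linearity: E[X] = C(132, 3)·p³ ≈ 374660 · 3.58366e-08 ≈ 0.013.
Since α = 3/2 > 1, p = c/n^{3/2} = o(1/n) is below the triangle threshold p ~ 1/n. Asymptotically E[X] ~ (c³/6)·n^{3(1−α)} = (5³/6)·n^{-1.5} → 0, so by Markov's inequality G has no triangles w.h.p.

E[X] ≈ 0.013; in regime p = Θ(1/n^{3/2}) E[X] tends to 0 (below the triangle threshold p ~ 1/n).


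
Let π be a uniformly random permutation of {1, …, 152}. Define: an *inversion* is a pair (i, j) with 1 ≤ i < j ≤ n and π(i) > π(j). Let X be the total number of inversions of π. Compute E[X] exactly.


Write X = Σ X_I over the C(152, 2) = 11476 pairs i < j, with X_I the indicator of one inversion.
There are 11476 indicators.
For each fixed pair i < j, the values π(i) and π(j) are two distinct elements of {1, …, 152} in uniformly random order; by symmetry P[π(i) > π(j)] = 1/2.
By linearity: E[X] = 11476 · (1/2) = C(152, 2) · (1/2) = 11476/2 = 5738 ≈ 5738.0000.

E[X] = 5738 = 5738.0000.


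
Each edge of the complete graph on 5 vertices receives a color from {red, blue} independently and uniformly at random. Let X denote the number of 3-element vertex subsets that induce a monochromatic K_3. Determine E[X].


Let X = Σ_S X_S over the C(5, 3) = 10 subsets S of size 3, where X_S = 1 if the K_3 on S is monochromatic.
For a fixed S, the K_3 on S has C(3, 2) = 3 edges. P[all 3 edges red] = (1/2)^3, and likewise for blue, so P[monochromatic] = 2·(1/2)^3 = 2^{1 − 3} = 1/4.
By linearity of expectation: E[X] = C(5, 3) · 2^{1 − 3} = 10 · 1/4 = 5/2.
Numerically: E[X] ≈ 2.500000.

E[X] = C(5,3)·2^(1−C(3,2)) = 5/2 ≈ 2.500000.


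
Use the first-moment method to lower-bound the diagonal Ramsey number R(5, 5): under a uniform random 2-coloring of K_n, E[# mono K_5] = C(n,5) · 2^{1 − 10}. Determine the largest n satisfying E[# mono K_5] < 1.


We need C(n, 5) · 2^{1 − 10} < 1, i.e. C(n, 5) < 2^{10 − 1} = 512.
Check values of n near the boundary:
  n = 5: C(5, 5) = 1; 1 < 512? YES
  n = 6: C(6, 5) = 6; 6 < 512? YES
  n = 7: C(7, 5) = 21; 21 < 512? YES
  n = 8: C(8, 5) = 56; 56 < 512? YES
  n = 9: C(9, 5) = 126; 126 < 512? YES
  n = 10: C(10, 5) = 252; 252 < 512? YES
  n = 11: C(11, 5) = 462; 462 < 512? YES
  n = 12: C(12, 5) = 792; 792 < 512? NO
The largest n with C(n, 5) < 512 is n = 11 (where E[X] = 231/256 ≈ 0.902344). Hence R(5, 5) > 11, i.e. R(5, 5) ≥ 12.

Largest n = 11; hence R(5, 5) > 11.


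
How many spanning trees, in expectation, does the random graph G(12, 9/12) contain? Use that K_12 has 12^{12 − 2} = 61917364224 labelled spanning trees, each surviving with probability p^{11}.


K_12 has 12^{12 − 2} = 61917364224 labelled spanning trees.
For each such spanning tree H, let X_H = 1 if all 11 edges of H are present in G. Then P[X_H = 1] = p^{11} = (3/4)^{11} = 177147/4194304.
Summing the indicators: E[X] = Σ_H E[X_H] = 61917364224 · p^{11} = 61917364224 · 177147/4194304 = 10460353203/4.
Numerically: E[X] ≈ 2.62e+09.

E[X] = 61917364224 · (3/4)^{11} = 10460353203/4 ≈ 2.62e+09.


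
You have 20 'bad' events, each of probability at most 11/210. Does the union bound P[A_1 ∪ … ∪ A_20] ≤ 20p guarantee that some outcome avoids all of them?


Union bound: P[∪_{i=1}^{20} A_i] ≤ Σ_i P[A_i] ≤ 20·p = 20·(11/210) = 22/21.
Numerically: 22/21 ≈ 1.0476190.
Is 22/21 < 1? NO.
Since the bound 22/21 is ≥ 1, the union bound is uninformative here; it does NOT by itself certify existence.

20·p = 22/21 ≈ 1.0476190; existence NOT certified by the union bound.


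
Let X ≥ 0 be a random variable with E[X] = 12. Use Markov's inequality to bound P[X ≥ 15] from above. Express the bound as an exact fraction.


μ = E[X] = 12, a = 15.
Markov: P[X ≥ 15] ≤ μ/a = (12)/15 = 4/5.
Numerically: ≈ 0.80000.
(Since a = 15 > μ = 12.00000, the bound 4/5 is < 1 and informative.)

P[X ≥ 15] ≤ 4/5 ≈ 0.80000.


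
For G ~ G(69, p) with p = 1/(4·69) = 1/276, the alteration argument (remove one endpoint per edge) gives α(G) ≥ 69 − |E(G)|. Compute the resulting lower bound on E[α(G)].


E[|E(G)|] = C(69, 2)·p = 2346 · (1/276) = 17/2.
E[α(G)] ≥ n − E[|E(G)|] = 69 − 17/2 = 121/2.
Numerically: ≈ 60.50000.
(This is only a lower bound; the true E[α(G)] may be larger.)

E[α(G)] ≥ 121/2 ≈ 60.50000.


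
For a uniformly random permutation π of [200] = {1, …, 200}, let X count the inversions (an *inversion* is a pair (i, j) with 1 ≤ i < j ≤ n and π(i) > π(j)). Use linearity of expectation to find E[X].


Write X = Σ X_I over the C(200, 2) = 19900 pairs i < j, with X_I the indicator of one inversion.
There are 19900 indicators.
For each fixed pair i < j, the values π(i) and π(j) are two distinct elements of {1, …, 200} in uniformly random order; by symmetry P[π(i) > π(j)] = 1/2.
By linearity: E[X] = 19900 · (1/2) = C(200, 2) · (1/2) = 19900/2 = 9950 ≈ 9950.000.

E[X] = 9950 = 9950.000.


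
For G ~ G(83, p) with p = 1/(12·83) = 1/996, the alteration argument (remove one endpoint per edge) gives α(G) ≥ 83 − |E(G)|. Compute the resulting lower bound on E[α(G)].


E[|E(G)|] = C(83, 2)·p = 3403 · (1/996) = 41/12.
E[α(G)] ≥ n − E[|E(G)|] = 83 − 41/12 = 955/12.
Numerically: ≈ 79.583.
(This is only a lower bound; the true E[α(G)] may be larger.)

E[α(G)] ≥ 955/12 ≈ 79.583.


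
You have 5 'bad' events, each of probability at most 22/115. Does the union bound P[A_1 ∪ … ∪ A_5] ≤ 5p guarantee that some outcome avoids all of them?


Union bound: P[∪_{i=1}^{5} A_i] ≤ Σ_i P[A_i] ≤ 5·p = 5·(22/115) = 22/23.
Numerically: 22/23 ≈ 0.956522.
Is 22/23 < 1? YES.
Since P[∪ A_i] ≤ 22/23 < 1, the complement has P[∩ A_i^c] ≥ 1 − 22/23 = 1/23 > 0, so some outcome avoids every A_i.

5·p = 22/23 ≈ 0.956522; existence CERTIFIED by the union bound.


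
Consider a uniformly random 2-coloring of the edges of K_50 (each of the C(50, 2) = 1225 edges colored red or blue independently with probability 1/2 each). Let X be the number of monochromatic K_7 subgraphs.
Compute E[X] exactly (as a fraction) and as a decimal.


Let X = Σ_S X_S over the C(50, 7) = 99884400 subsets S of size 7, where X_S = 1 if the K_7 on S is monochromatic.
For a fixed S, the K_7 on S has C(7, 2) = 21 edges. P[all 21 edges red] = (1/2)^21, and likewise for blue, so P[monochromatic] = 2·(1/2)^21 = 2^{1 − 21} = 1/1048576.
By linearity: E[X] = C(50, 7) · 2^{1 − 21} = 99884400 · 1/1048576 = 6242775/65536.
Numerically: E[X] ≈ 95.25719.

E[X] = C(50,7)·2^(1−C(7,2)) = 6242775/65536 ≈ 95.25719.


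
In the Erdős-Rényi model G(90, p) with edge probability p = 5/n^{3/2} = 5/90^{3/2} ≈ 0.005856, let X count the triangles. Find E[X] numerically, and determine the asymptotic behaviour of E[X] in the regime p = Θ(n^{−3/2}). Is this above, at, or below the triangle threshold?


Number of potential triangles: C(90, 3) = 117480.
Each occurs with probability p³ ≈ (0.005856)³ ≈ 2.008254e-07.
By linearity: E[X] = C(90, 3)·p³ ≈ 117480 · 2.008254e-07 ≈ 0.0236.
Since α = 3/2 > 1, p = c/n^{3/2} = o(1/n) is below the triangle threshold p ~ 1/n. Asymptotically E[X] ~ (c³/6)·n^{3(1−α)} = (5³/6)·n^{-1.5} → 0, so by Markov's inequality G has no triangles w.h.p.

E[X] ≈ 0.0236; in regime p = Θ(1/n^{3/2}) E[X] tends to 0 (below the triangle threshold p ~ 1/n).


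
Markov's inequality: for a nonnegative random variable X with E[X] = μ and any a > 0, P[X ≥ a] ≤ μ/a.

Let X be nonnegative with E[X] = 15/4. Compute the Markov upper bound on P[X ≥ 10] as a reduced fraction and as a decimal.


μ = E[X] = 15/4, a = 10.
Markov: P[X ≥ 10] ≤ μ/a = (15/4)/10 = 3/8.
Numerically: ≈ 0.37500.
(Since a = 10 > μ = 3.75000, the bound 3/8 is < 1 and informative.)

P[X ≥ 10] ≤ 3/8 ≈ 0.37500.


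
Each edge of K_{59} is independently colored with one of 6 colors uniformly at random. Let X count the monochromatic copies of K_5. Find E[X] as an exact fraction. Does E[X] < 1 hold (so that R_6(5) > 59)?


E[X] = C(59, 5) · 6^{1 − 10} = 5006386 · 6^{−9} = 5006386/10077696.
As a reduced fraction: E[X] = 2503193/5038848 ≈ 0.4968.
Is E[X] < 1? YES.
Since E[X] < 1, there exists a 6-coloring of K_{59} with no monochromatic K_5; hence R_6(5) > 59.

E[X] = 2503193/5038848 ≈ 0.4968; E[X] < 1, so R_6(5) > 59.


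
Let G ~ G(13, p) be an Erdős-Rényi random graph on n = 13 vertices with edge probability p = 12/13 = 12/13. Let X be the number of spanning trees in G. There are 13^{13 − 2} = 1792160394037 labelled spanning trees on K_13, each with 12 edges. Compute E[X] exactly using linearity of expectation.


K_13 has 13^{13 − 2} = 1792160394037 labelled spanning trees.
For each such spanning tree H, let X_H = 1 if all 12 edges of H are present in G. Then P[X_H = 1] = p^{12} = (12/13)^{12} = 8916100448256/23298085122481.
By linearity of expectation: E[X] = Σ_H E[X_H] = 1792160394037 · p^{12} = 1792160394037 · 8916100448256/23298085122481 = 8916100448256/13.
Numerically: E[X] ≈ 6.8585e+11.

E[X] = 1792160394037 · (12/13)^{12} = 8916100448256/13 ≈ 6.8585e+11.


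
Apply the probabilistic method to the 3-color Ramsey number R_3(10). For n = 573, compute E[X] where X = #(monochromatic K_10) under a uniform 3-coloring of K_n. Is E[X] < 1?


E[X] = C(573, 10) · 3^{1 − 45} = 971597135635805762226 · 3^{−44} = 971597135635805762226/984770902183611232881.
As a reduced fraction: E[X] = 35985079097622435638/36472996377170786403 ≈ 0.9866.
Is E[X] < 1? YES.
Since E[X] < 1, there exists a 3-coloring of K_{573} with no monochromatic K_10; hence R_3(10) > 573.

E[X] = 35985079097622435638/36472996377170786403 ≈ 0.9866; E[X] < 1, so R_3(10) > 573.


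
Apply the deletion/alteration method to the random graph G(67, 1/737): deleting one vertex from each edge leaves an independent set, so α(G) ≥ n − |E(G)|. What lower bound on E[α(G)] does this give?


E[|E(G)|] = C(67, 2)·p = 2211 · (1/737) = 3.
E[α(G)] ≥ n − E[|E(G)|] = 67 − 3 = 64.
Numerically: ≈ 64.0000.
(This is only a lower bound; the true E[α(G)] may be larger.)

E[α(G)] ≥ 64 ≈ 64.0000.


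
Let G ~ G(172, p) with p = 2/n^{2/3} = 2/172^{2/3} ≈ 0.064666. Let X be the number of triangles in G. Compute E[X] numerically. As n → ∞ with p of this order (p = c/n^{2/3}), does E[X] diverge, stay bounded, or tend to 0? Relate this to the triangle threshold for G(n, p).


Number of potential triangles: C(172, 3) = 833340.
Each occurs with probability p³ ≈ (0.064666)³ ≈ 2.7041644e-04.
By linearity: E[X] = C(172, 3)·p³ ≈ 833340 · 2.7041644e-04 ≈ 225.34884.
Since α = 2/3 < 1, p = c/n^{2/3} ≫ 1/n is above the triangle threshold p ~ 1/n. Asymptotically E[X] ~ (c³/6)·n^{3(1−α)} = (2³/6)·n^{1} → ∞; triangles are abundant w.h.p.

E[X] ≈ 225.34884; in regime p = Θ(1/n^{2/3}) E[X] diverges (above the triangle threshold p ~ 1/n).


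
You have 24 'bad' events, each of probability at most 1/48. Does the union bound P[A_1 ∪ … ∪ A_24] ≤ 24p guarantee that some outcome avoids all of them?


Union bound: P[∪_{i=1}^{24} A_i] ≤ Σ_i P[A_i] ≤ 24·p = 24·(1/48) = 1/2.
Numerically: 1/2 ≈ 0.5000000.
Is 1/2 < 1? YES.
Since P[∪ A_i] ≤ 1/2 < 1, the complement has P[∩ A_i^c] ≥ 1 − 1/2 = 1/2 > 0, so some outcome avoids every A_i.

24·p = 1/2 ≈ 0.5000000; existence CERTIFIED by the union bound.


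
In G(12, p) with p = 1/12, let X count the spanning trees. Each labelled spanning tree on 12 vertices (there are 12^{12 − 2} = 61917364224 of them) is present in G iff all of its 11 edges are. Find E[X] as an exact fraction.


K_12 has 12^{12 − 2} = 61917364224 labelled spanning trees.
For each such spanning tree H, let X_H = 1 if all 11 edges of H are present in G. Then P[X_H = 1] = p^{11} = (1/12)^{11} = 1/743008370688.
By linearity: E[X] = Σ_H E[X_H] = 61917364224 · p^{11} = 61917364224 · 1/743008370688 = 1/12.
Numerically: E[X] ≈ 0.083333.

E[X] = 61917364224 · (1/12)^{11} = 1/12 ≈ 0.083333.


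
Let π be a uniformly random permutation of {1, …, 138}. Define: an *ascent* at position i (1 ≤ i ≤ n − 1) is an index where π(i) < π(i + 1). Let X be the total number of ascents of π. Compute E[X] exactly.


Write X = Σ X_I over i = 1, …, 137, with X_I the indicator of one ascent.
There are 137 indicators.
For each fixed i, the pair (π(i), π(i+1)) is a uniformly random ordered pair of distinct values from {1, …, 138}; by symmetry P[π(i) < π(i+1)] = 1/2.
By linearity: E[X] = 137 · (1/2) = (138 − 1) · (1/2) = 137/2 ≈ 68.500.

E[X] = 137/2 = 68.500.


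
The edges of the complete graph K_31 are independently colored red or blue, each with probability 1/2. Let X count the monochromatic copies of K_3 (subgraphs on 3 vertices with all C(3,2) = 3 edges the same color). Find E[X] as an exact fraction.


Let X = Σ_S X_S over the C(31, 3) = 4495 subsets S of size 3, where X_S = 1 if the K_3 on S is monochromatic.
For a fixed S, the K_3 on S has C(3, 2) = 3 edges. P[all 3 edges red] = (1/2)^3, and likewise for blue, so P[monochromatic] = 2·(1/2)^3 = 2^{1 − 3} = 1/4.
By linearity of expectation: E[X] = C(31, 3) · 2^{1 − 3} = 4495 · 1/4 = 4495/4.
Numerically: E[X] ≈ 1123.75000.

E[X] = C(31,3)·2^(1−C(3,2)) = 4495/4 ≈ 1123.75000.


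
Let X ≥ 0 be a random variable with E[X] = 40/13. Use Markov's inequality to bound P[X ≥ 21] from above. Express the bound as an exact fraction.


μ = E[X] = 40/13, a = 21.
Markov: P[X ≥ 21] ≤ μ/a = (40/13)/21 = 40/273.
Numerically: ≈ 0.147.
(Since a = 21 > μ = 3.077, the bound 40/273 is < 1 and informative.)

P[X ≥ 21] ≤ 40/273 ≈ 0.147.


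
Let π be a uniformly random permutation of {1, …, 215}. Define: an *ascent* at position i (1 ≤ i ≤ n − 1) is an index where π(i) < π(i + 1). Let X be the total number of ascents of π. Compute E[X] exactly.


Write X = Σ X_I over i = 1, …, 214, with X_I the indicator of one ascent.
There are 214 indicators.
For each fixed i, the pair (π(i), π(i+1)) is a uniformly random ordered pair of distinct values from {1, …, 215}; by symmetry P[π(i) < π(i+1)] = 1/2.
By linearity: E[X] = 214 · (1/2) = (215 − 1) · (1/2) = 107 ≈ 107.0000.

E[X] = 107 = 107.0000.


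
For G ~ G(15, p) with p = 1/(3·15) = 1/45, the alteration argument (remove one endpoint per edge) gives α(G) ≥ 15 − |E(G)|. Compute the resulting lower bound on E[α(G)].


E[|E(G)|] = C(15, 2)·p = 105 · (1/45) = 7/3.
E[α(G)] ≥ n − E[|E(G)|] = 15 − 7/3 = 38/3.
Numerically: ≈ 12.666667.
(This is only a lower bound; the true E[α(G)] may be larger.)

E[α(G)] ≥ 38/3 ≈ 12.666667.
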